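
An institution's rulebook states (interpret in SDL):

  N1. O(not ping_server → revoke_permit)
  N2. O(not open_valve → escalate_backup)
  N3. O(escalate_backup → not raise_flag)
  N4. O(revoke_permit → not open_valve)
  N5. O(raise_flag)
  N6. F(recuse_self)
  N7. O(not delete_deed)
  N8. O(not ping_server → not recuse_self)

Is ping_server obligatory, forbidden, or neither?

Premise 5 gives O(raise_flag).
Premise 3, O(escalate_backup → not raise_flag), contraposes to O(raise_flag → not escalate_backup); with O(raise_flag) we get O(not escalate_backup).
Premise 2, O(not open_valve → escalate_backup), contraposes to O(not escalate_backup → open_valve); with O(not escalate_backup) we get O(open_valve).
Premise 4 is O(revoke_permit → not open_valve); contrapositively O(open_valve → not revoke_permit). Since O(open_valve) holds, K gives O(not revoke_permit).
The contrapositive of premise 1 (O(not ping_server → revoke_permit)) is O(not revoke_permit → ping_server), and O(not revoke_permit) is already established, so O(ping_server).
Premises 6, 7, 8 do not contribute to this derivation.
Hence ping_server is obligatory.

Obligatory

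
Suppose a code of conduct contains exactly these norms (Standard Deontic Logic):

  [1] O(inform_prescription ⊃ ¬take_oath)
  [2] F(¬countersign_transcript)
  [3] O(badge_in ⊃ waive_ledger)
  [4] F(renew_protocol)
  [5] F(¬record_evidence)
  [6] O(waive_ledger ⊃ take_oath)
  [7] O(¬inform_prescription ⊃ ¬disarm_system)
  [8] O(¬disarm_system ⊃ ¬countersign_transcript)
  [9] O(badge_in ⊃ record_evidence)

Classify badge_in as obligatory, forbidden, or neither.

Forbidden

Premise 2, F(¬countersign_transcript), is equivalent to O(countersign_transcript).
Premise 8 is O(¬disarm_system ⊃ ¬countersign_transcript); contrapositively O(countersign_transcript ⊃ disarm_system). Since O(countersign_transcript) holds, K gives O(disarm_system).
The contrapositive of premise 7 (O(¬inform_prescription ⊃ ¬disarm_system)) is O(disarm_system ⊃ inform_prescription), and O(disarm_system) is already established, so O(inform_prescription).
With premise 1, O(inform_prescription ⊃ ¬take_oath), the K-axiom yields O(¬take_oath).
Premise 6 is O(waive_ledger ⊃ take_oath); contrapositively O(¬take_oath ⊃ ¬waive_ledger). Since O(¬take_oath) holds, K gives O(¬waive_ledger).
Premise 3, O(badge_in ⊃ waive_ledger), contraposes to O(¬waive_ledger ⊃ ¬badge_in); with O(¬waive_ledger) we get O(¬badge_in).
Premises 4, 5, 9 do not contribute to this derivation.
Thus O(¬badge_in), which is F(badge_in): badge_in is forbidden.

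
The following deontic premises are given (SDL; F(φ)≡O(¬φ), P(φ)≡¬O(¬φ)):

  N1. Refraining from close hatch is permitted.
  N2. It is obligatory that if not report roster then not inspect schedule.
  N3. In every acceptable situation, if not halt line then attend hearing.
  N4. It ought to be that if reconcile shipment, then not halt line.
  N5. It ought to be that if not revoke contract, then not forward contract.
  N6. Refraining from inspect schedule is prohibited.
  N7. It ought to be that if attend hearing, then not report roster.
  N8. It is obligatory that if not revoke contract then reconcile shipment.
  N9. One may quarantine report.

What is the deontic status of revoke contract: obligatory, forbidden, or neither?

Obligatory

Premise 6 is F(¬inspect_schedule), i.e. O(inspect_schedule).
The contrapositive of premise 2 (O(¬report_roster → ¬inspect_schedule)) is O(inspect_schedule → report_roster), and O(inspect_schedule) is already established, so O(report_roster).
Premise 7 is O(attend_hearing → ¬report_roster); contrapositively O(report_roster → ¬attend_hearing). Since O(report_roster) holds, K gives O(¬attend_hearing).
The contrapositive of premise 3 (O(¬halt_line → attend_hearing)) is O(¬attend_hearing → halt_line), and O(¬attend_hearing) is already established, so O(halt_line).
The contrapositive of premise 4 (O(reconcile_shipment → ¬halt_line)) is O(halt_line → ¬reconcile_shipment), and O(halt_line) is already established, so O(¬reconcile_shipment).
Premise 8 is O(¬revoke_contract → reconcile_shipment); contrapositively O(¬reconcile_shipment → revoke_contract). Since O(¬reconcile_shipment) holds, K gives O(revoke_contract).
Premises 1, 5, 9 do not contribute to this derivation.
Hence revoke_contract is obligatory.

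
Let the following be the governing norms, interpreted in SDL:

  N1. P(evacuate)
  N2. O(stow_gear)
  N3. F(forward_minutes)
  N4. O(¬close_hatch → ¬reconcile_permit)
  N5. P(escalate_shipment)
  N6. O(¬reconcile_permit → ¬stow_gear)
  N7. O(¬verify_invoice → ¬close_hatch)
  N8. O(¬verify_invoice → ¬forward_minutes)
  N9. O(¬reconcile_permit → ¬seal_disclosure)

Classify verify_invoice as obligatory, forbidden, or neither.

Obligatory

Premise 2 states O(stow_gear) outright.
The contrapositive of premise 6 (O(¬reconcile_permit → ¬stow_gear)) is O(stow_gear → reconcile_permit), and O(stow_gear) is already established, so O(reconcile_permit).
Premise 4, O(¬close_hatch → ¬reconcile_permit), contraposes to O(reconcile_permit → close_hatch); with O(reconcile_permit) we get O(close_hatch).
Premise 7 is O(¬verify_invoice → ¬close_hatch); contrapositively O(close_hatch → verify_invoice). Since O(close_hatch) holds, K gives O(verify_invoice).
Premises 1, 3, 5, 8, 9 do not contribute to this derivation.
Hence verify_invoice is obligatory.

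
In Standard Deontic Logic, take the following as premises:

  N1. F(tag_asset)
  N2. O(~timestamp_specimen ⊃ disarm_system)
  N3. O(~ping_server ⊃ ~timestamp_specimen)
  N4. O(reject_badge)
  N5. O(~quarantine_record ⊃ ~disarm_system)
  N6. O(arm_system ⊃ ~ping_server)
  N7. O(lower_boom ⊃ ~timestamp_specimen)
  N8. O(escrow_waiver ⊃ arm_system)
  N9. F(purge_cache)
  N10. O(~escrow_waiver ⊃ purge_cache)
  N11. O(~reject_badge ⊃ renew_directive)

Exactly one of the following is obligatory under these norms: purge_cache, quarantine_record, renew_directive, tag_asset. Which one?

Premise 9, F(purge_cache), is equivalent to O(~purge_cache).
The contrapositive of premise 10 (O(~escrow_waiver ⊃ purge_cache)) is O(~purge_cache ⊃ escrow_waiver), and O(~purge_cache) is already established, so O(escrow_waiver).
From O(escrow_waiver) and premise 8, O(escrow_waiver ⊃ arm_system), we obtain O(arm_system).
With premise 6, O(arm_system ⊃ ~ping_server), the K-axiom yields O(~ping_server).
Premise 3 is O(~ping_server ⊃ ~timestamp_specimen); since O(~ping_server), deontic closure gives O(~timestamp_specimen).
With premise 2, O(~timestamp_specimen ⊃ disarm_system), the K-axiom yields O(disarm_system).
Premise 5 is O(~quarantine_record ⊃ ~disarm_system); contrapositively O(disarm_system ⊃ quarantine_record). Since O(disarm_system) holds, K gives O(quarantine_record).
So O(quarantine_record) holds — quarantine_record is obligatory. None of the other listed options is made obligatory by any chain of premises.

quarantine_record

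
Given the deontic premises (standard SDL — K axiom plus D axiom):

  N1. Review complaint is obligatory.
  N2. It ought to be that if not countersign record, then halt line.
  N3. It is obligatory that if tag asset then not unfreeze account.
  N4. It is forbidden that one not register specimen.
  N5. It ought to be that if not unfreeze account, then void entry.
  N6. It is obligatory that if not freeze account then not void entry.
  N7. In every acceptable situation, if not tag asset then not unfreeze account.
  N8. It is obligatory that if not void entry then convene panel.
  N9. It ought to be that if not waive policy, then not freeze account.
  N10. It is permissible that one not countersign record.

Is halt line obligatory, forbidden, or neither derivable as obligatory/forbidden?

Premise 2 is O(¬countersign_record → halt_line), but O(¬countersign_record) is not derivable from the premises (the permission P(¬countersign_record) asserts only ¬O(countersign_record), not O(¬countersign_record)), so it does not yield O(halt_line).
No premise or chain of K-axiom applications forces O(halt_line), and none forces O(¬halt_line). So halt_line is neither obligatory nor forbidden under these norms.

Neither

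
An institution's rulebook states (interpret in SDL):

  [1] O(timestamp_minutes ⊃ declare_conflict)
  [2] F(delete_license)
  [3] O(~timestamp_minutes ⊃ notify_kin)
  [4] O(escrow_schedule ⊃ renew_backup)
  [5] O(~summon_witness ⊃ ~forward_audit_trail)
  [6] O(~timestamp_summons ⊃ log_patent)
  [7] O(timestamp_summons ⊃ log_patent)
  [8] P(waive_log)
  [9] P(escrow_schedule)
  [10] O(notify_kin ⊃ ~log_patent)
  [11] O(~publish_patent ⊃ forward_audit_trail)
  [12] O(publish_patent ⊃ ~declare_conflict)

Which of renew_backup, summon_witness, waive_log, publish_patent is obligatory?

summon_witness

Premises 6 and 7 cover both cases: O(~timestamp_summons ⊃ log_patent) and O(timestamp_summons ⊃ log_patent). Since ~timestamp_summons ∨ timestamp_summons is a tautology, O(log_patent) follows.
The contrapositive of premise 10 (O(notify_kin ⊃ ~log_patent)) is O(log_patent ⊃ ~notify_kin), and O(log_patent) is already established, so O(~notify_kin).
Premise 3 is O(~timestamp_minutes ⊃ notify_kin); contrapositively O(~notify_kin ⊃ timestamp_minutes). Since O(~notify_kin) holds, K gives O(timestamp_minutes).
Premise 1 is O(timestamp_minutes ⊃ declare_conflict); since O(timestamp_minutes), deontic closure gives O(declare_conflict).
The contrapositive of premise 12 (O(publish_patent ⊃ ~declare_conflict)) is O(declare_conflict ⊃ ~publish_patent), and O(declare_conflict) is already established, so O(~publish_patent).
Premise 11 is O(~publish_patent ⊃ forward_audit_trail); since O(~publish_patent), deontic closure gives O(forward_audit_trail).
The contrapositive of premise 5 (O(~summon_witness ⊃ ~forward_audit_trail)) is O(forward_audit_trail ⊃ summon_witness), and O(forward_audit_trail) is already established, so O(summon_witness).
So O(summon_witness) holds — summon_witness is obligatory. None of the other listed options is made obligatory by any chain of premises.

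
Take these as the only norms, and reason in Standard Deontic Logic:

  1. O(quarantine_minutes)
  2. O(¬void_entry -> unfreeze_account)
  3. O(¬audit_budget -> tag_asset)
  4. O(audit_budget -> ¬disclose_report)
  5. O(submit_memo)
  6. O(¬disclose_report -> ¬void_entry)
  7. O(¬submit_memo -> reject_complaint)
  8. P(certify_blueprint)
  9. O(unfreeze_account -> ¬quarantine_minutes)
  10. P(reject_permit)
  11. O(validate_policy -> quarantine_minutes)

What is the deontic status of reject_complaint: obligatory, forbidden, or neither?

Premise 7 is O(¬submit_memo -> reject_complaint), but O(¬submit_memo) is not derivable from the premises, so it does not yield O(reject_complaint).
No premise or chain of K-axiom applications forces O(reject_complaint), and none forces O(¬reject_complaint). So reject_complaint is neither obligatory nor forbidden under these norms.

Neither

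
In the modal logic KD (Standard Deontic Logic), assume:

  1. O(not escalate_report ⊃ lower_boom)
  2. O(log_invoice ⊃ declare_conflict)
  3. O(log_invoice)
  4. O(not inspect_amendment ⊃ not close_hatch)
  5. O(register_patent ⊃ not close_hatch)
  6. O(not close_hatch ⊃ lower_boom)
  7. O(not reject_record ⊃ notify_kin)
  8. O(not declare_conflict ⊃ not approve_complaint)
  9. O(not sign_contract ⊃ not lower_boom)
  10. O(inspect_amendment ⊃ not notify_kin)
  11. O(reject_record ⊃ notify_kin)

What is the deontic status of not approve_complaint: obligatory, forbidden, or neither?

Premise 8 is O(not declare_conflict ⊃ not approve_complaint), but O(not declare_conflict) is not derivable from the premises, so it does not yield O(not approve_complaint).
No premise or chain of K-axiom applications forces O(not approve_complaint), and none forces O(approve_complaint). So not approve_complaint is neither obligatory nor forbidden under these norms.

Neither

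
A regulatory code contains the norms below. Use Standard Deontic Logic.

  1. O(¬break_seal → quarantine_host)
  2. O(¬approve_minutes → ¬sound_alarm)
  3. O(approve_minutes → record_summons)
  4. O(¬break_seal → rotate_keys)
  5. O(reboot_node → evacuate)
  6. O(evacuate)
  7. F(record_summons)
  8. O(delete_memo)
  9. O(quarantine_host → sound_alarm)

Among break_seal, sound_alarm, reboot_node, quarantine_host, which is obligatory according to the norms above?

break_seal

Premise 7, F(record_summons), is equivalent to O(¬record_summons).
Premise 3, O(approve_minutes → record_summons), contraposes to O(¬record_summons → ¬approve_minutes); with O(¬record_summons) we get O(¬approve_minutes).
With premise 2, O(¬approve_minutes → ¬sound_alarm), the K-axiom yields O(¬sound_alarm).
Premise 9 is O(quarantine_host → sound_alarm); contrapositively O(¬sound_alarm → ¬quarantine_host). Since O(¬sound_alarm) holds, K gives O(¬quarantine_host).
The contrapositive of premise 1 (O(¬break_seal → quarantine_host)) is O(¬quarantine_host → break_seal), and O(¬quarantine_host) is already established, so O(break_seal).
So O(break_seal) holds — break_seal is obligatory. None of the other listed options is made obligatory by any chain of premises.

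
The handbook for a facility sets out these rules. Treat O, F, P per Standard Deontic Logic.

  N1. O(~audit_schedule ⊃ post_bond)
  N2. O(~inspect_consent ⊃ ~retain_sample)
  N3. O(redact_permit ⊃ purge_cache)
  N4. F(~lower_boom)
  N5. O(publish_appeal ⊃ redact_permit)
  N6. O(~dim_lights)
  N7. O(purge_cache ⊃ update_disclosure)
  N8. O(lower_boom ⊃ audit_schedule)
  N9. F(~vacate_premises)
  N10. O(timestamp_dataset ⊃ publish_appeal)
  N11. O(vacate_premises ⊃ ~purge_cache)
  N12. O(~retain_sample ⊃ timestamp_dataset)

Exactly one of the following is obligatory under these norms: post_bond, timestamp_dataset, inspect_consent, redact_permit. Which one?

F(~vacate_premises) at premise 9 means O(vacate_premises).
From O(vacate_premises) and premise 11, O(vacate_premises ⊃ ~purge_cache), we obtain O(~purge_cache).
The contrapositive of premise 3 (O(redact_permit ⊃ purge_cache)) is O(~purge_cache ⊃ ~redact_permit), and O(~purge_cache) is already established, so O(~redact_permit).
Premise 5 is O(publish_appeal ⊃ redact_permit); contrapositively O(~redact_permit ⊃ ~publish_appeal). Since O(~redact_permit) holds, K gives O(~publish_appeal).
The contrapositive of premise 10 (O(timestamp_dataset ⊃ publish_appeal)) is O(~publish_appeal ⊃ ~timestamp_dataset), and O(~publish_appeal) is already established, so O(~timestamp_dataset).
The contrapositive of premise 12 (O(~retain_sample ⊃ timestamp_dataset)) is O(~timestamp_dataset ⊃ retain_sample), and O(~timestamp_dataset) is already established, so O(retain_sample).
Premise 2, O(~inspect_consent ⊃ ~retain_sample), contraposes to O(retain_sample ⊃ inspect_consent); with O(retain_sample) we get O(inspect_consent).
So O(inspect_consent) holds — inspect_consent is obligatory. None of the other listed options is made obligatory by any chain of premises.

inspect_consent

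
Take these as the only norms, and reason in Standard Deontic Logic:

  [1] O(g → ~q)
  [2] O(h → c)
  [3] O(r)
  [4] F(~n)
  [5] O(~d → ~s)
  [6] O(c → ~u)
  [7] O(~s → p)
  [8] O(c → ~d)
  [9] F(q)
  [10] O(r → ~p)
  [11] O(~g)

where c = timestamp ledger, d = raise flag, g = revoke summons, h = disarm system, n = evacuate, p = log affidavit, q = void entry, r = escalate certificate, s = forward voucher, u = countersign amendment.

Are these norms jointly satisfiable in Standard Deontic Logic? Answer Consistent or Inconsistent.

Consistent

Premise 1 is O(g → ~q); even if O(~q) held, inferring O(g) would be affirming the consequent — invalid.
So O(g) is not derivable, and the apparent clash with O(~g) does not arise.
A world satisfying every obligation exists (e.g. c=false, d=true, g=false, h=false, n=true, p=false, q=false, r=true, s=true, u=false); no atom is both obligatory and forbidden, so the set is consistent.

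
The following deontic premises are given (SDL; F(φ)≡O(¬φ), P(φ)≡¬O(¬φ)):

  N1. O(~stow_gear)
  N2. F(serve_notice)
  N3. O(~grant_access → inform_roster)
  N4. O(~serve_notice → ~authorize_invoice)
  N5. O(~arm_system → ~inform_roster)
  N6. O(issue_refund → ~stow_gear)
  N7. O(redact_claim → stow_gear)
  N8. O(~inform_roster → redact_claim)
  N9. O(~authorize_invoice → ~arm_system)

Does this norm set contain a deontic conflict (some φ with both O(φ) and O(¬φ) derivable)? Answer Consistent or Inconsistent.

Premise 1 gives O(~stow_gear).
Premise 7 is O(redact_claim → stow_gear); contrapositively O(~stow_gear → ~redact_claim). Since O(~stow_gear) holds, K gives O(~redact_claim).
The contrapositive of premise 8 (O(~inform_roster → redact_claim)) is O(~redact_claim → inform_roster), and O(~redact_claim) is already established, so O(inform_roster).
The contrapositive of premise 5 (O(~arm_system → ~inform_roster)) is O(inform_roster → arm_system), and O(inform_roster) is already established, so O(arm_system).
The contrapositive of premise 9 (O(~authorize_invoice → ~arm_system)) is O(arm_system → authorize_invoice), and O(arm_system) is already established, so O(authorize_invoice).
Premise 4 is O(~serve_notice → ~authorize_invoice); contrapositively O(authorize_invoice → serve_notice). Since O(authorize_invoice) holds, K gives O(serve_notice).
But premise 2, F(serve_notice), means O(~serve_notice).
We now have both O(serve_notice) and O(~serve_notice) — serve_notice is simultaneously obligatory and forbidden, violating the D-axiom.

Inconsistent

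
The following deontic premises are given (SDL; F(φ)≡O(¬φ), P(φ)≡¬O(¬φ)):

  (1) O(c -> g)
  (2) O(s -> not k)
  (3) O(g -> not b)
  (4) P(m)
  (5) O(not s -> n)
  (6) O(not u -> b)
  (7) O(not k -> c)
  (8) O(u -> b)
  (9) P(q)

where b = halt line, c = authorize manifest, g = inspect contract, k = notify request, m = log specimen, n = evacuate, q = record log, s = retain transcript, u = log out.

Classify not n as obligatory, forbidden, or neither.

Forbidden

By case analysis on u: premise 8 gives O(u -> b) and premise 6 gives O(not u -> b), so O(b) either way.
The contrapositive of premise 3 (O(g -> not b)) is O(b -> not g), and O(b) is already established, so O(not g).
Premise 1 is O(c -> g); contrapositively O(not g -> not c). Since O(not g) holds, K gives O(not c).
Premise 7 is O(not k -> c); contrapositively O(not c -> k). Since O(not c) holds, K gives O(k).
Premise 2 is O(s -> not k); contrapositively O(k -> not s). Since O(k) holds, K gives O(not s).
With premise 5, O(not s -> n), the K-axiom yields O(n).
Premises 4, 9 do not contribute to this derivation.
Thus O(n), which is F(not n): not n is forbidden.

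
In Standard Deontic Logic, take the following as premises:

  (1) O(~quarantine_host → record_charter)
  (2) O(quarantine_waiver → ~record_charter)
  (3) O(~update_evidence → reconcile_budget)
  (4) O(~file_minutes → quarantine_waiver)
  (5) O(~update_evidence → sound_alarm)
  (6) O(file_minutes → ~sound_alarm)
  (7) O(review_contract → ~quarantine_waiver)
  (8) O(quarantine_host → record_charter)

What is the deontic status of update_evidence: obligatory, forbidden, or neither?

Obligatory

By case analysis on quarantine_host: premise 8 gives O(quarantine_host → record_charter) and premise 1 gives O(~quarantine_host → record_charter), so O(record_charter) either way.
The contrapositive of premise 2 (O(quarantine_waiver → ~record_charter)) is O(record_charter → ~quarantine_waiver), and O(record_charter) is already established, so O(~quarantine_waiver).
Premise 4, O(~file_minutes → quarantine_waiver), contraposes to O(~quarantine_waiver → file_minutes); with O(~quarantine_waiver) we get O(file_minutes).
From O(file_minutes) and premise 6, O(file_minutes → ~sound_alarm), we obtain O(~sound_alarm).
Premise 5, O(~update_evidence → sound_alarm), contraposes to O(~sound_alarm → update_evidence); with O(~sound_alarm) we get O(update_evidence).
Premises 3, 7 do not contribute to this derivation.
Hence update_evidence is obligatory.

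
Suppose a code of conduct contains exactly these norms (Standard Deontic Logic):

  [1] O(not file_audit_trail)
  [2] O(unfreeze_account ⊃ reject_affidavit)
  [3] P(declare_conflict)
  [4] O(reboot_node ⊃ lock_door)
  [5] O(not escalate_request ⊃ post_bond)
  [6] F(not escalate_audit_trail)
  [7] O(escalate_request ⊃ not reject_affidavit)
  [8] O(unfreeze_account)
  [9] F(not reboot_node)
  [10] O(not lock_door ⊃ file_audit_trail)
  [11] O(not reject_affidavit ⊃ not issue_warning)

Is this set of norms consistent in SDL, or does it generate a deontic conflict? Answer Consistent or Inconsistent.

Consistent

Premise 10 is O(not lock_door ⊃ file_audit_trail), but O(not lock_door) is not derivable from the premises, so it does not yield O(file_audit_trail).
So O(file_audit_trail) is not derivable, and the apparent clash with O(not file_audit_trail) does not arise.
A world satisfying every obligation exists (e.g. declare_conflict=false, escalate_audit_trail=true, escalate_request=false, file_audit_trail=false, issue_warning=false, lock_door=true, post_bond=true, reboot_node=true, reject_affidavit=true, unfreeze_account=true); no atom is both obligatory and forbidden, so the set is consistent.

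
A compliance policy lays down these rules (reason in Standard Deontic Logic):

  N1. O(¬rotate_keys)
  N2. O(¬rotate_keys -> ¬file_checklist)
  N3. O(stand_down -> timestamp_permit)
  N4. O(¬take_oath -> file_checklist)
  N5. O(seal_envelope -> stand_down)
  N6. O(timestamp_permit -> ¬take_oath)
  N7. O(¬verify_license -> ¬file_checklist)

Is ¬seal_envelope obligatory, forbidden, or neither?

Obligatory

Premise 1 states O(¬rotate_keys) outright.
With premise 2, O(¬rotate_keys -> ¬file_checklist), the K-axiom yields O(¬file_checklist).
Premise 4, O(¬take_oath -> file_checklist), contraposes to O(¬file_checklist -> take_oath); with O(¬file_checklist) we get O(take_oath).
Premise 6 is O(timestamp_permit -> ¬take_oath); contrapositively O(take_oath -> ¬timestamp_permit). Since O(take_oath) holds, K gives O(¬timestamp_permit).
Premise 3, O(stand_down -> timestamp_permit), contraposes to O(¬timestamp_permit -> ¬stand_down); with O(¬timestamp_permit) we get O(¬stand_down).
Premise 5, O(seal_envelope -> stand_down), contraposes to O(¬stand_down -> ¬seal_envelope); with O(¬stand_down) we get O(¬seal_envelope).
Premise 7 does not contribute to this derivation.
Hence ¬seal_envelope is obligatory.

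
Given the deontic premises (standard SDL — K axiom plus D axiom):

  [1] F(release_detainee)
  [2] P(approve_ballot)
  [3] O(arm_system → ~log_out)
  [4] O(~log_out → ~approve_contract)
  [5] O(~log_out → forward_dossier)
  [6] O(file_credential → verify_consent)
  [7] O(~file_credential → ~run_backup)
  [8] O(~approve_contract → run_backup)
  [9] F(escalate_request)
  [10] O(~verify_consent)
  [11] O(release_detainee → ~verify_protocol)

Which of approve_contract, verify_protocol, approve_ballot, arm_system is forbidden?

arm_system

Premise 10 states O(~verify_consent) outright.
Premise 6, O(file_credential → verify_consent), contraposes to O(~verify_consent → ~file_credential); with O(~verify_consent) we get O(~file_credential).
Applying K to premise 7 (O(~file_credential → ~run_backup)) and O(~file_credential) yields O(~run_backup).
Premise 8, O(~approve_contract → run_backup), contraposes to O(~run_backup → approve_contract); with O(~run_backup) we get O(approve_contract).
Premise 4, O(~log_out → ~approve_contract), contraposes to O(approve_contract → log_out); with O(approve_contract) we get O(log_out).
The contrapositive of premise 3 (O(arm_system → ~log_out)) is O(log_out → ~arm_system), and O(log_out) is already established, so O(~arm_system).
So O(~arm_system) holds, i.e. arm_system is forbidden. None of the other listed options is forbidden under the premises.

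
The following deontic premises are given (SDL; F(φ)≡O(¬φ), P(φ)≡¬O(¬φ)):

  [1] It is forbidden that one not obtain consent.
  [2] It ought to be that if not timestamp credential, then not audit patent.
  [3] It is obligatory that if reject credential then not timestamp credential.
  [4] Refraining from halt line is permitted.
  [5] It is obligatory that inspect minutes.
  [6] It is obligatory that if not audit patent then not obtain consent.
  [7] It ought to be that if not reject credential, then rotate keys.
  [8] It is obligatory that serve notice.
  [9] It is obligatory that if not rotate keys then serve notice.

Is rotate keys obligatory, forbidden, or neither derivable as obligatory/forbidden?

Obligatory

Premise 1 is F(¬obtain_consent), i.e. O(obtain_consent).
Premise 6, O(¬audit_patent → ¬obtain_consent), contraposes to O(obtain_consent → audit_patent); with O(obtain_consent) we get O(audit_patent).
Premise 2, O(¬timestamp_credential → ¬audit_patent), contraposes to O(audit_patent → timestamp_credential); with O(audit_patent) we get O(timestamp_credential).
Premise 3 is O(reject_credential → ¬timestamp_credential); contrapositively O(timestamp_credential → ¬reject_credential). Since O(timestamp_credential) holds, K gives O(¬reject_credential).
With premise 7, O(¬reject_credential → rotate_keys), the K-axiom yields O(rotate_keys).
Premises 4, 5, 8, 9 do not contribute to this derivation.
Hence rotate_keys is obligatory.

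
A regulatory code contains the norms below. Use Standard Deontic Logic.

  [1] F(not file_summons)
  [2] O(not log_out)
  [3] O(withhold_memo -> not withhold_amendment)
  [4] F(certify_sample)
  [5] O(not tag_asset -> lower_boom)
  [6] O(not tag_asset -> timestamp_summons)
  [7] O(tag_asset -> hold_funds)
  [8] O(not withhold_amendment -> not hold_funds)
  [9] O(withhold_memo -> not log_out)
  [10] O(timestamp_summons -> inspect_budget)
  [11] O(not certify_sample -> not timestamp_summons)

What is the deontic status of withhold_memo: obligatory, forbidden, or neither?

Forbidden

Premise 4, F(certify_sample), is equivalent to O(not certify_sample).
From O(not certify_sample) and premise 11, O(not certify_sample -> not timestamp_summons), we obtain O(not timestamp_summons).
Premise 6, O(not tag_asset -> timestamp_summons), contraposes to O(not timestamp_summons -> tag_asset); with O(not timestamp_summons) we get O(tag_asset).
Premise 7 is O(tag_asset -> hold_funds); since O(tag_asset), deontic closure gives O(hold_funds).
Premise 8 is O(not withhold_amendment -> not hold_funds); contrapositively O(hold_funds -> withhold_amendment). Since O(hold_funds) holds, K gives O(withhold_amendment).
The contrapositive of premise 3 (O(withhold_memo -> not withhold_amendment)) is O(withhold_amendment -> not withhold_memo), and O(withhold_amendment) is already established, so O(not withhold_memo).
Premises 1, 2, 5, 9, 10 do not contribute to this derivation.
Thus O(not withhold_memo), which is F(withhold_memo): withhold_memo is forbidden.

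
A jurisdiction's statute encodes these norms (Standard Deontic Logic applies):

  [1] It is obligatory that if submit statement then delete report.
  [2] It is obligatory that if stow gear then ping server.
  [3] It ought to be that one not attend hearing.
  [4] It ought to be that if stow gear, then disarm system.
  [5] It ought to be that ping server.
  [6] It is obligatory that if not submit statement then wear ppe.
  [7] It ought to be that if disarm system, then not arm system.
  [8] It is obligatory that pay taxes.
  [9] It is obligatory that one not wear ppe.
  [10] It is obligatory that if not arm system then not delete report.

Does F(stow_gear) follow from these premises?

Premise 9 gives O(¬wear_ppe).
Premise 6 is O(¬submit_statement → wear_ppe); contrapositively O(¬wear_ppe → submit_statement). Since O(¬wear_ppe) holds, K gives O(submit_statement).
Applying K to premise 1 (O(submit_statement → delete_report)) and O(submit_statement) yields O(delete_report).
Premise 10, O(¬arm_system → ¬delete_report), contraposes to O(delete_report → arm_system); with O(delete_report) we get O(arm_system).
The contrapositive of premise 7 (O(disarm_system → ¬arm_system)) is O(arm_system → ¬disarm_system), and O(arm_system) is already established, so O(¬disarm_system).
Premise 4, O(stow_gear → disarm_system), contraposes to O(¬disarm_system → ¬stow_gear); with O(¬disarm_system) we get O(¬stow_gear).
Premises 2, 3, 5, 8 do not contribute to this derivation.
So O(¬stow_gear) holds, i.e. F(stow_gear). The claim follows.

Yes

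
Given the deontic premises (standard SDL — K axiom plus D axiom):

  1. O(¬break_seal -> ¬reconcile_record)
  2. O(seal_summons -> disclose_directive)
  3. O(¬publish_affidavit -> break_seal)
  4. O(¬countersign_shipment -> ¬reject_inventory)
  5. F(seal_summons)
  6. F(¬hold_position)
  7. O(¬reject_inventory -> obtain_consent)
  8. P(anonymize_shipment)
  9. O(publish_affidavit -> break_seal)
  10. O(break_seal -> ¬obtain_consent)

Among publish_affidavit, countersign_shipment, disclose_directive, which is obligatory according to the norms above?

Premises 9 and 3 cover both cases: O(publish_affidavit -> break_seal) and O(¬publish_affidavit -> break_seal). Since publish_affidavit ∨ ¬publish_affidavit is a tautology, O(break_seal) follows.
From O(break_seal) and premise 10, O(break_seal -> ¬obtain_consent), we obtain O(¬obtain_consent).
The contrapositive of premise 7 (O(¬reject_inventory -> obtain_consent)) is O(¬obtain_consent -> reject_inventory), and O(¬obtain_consent) is already established, so O(reject_inventory).
Premise 4, O(¬countersign_shipment -> ¬reject_inventory), contraposes to O(reject_inventory -> countersign_shipment); with O(reject_inventory) we get O(countersign_shipment).
So O(countersign_shipment) holds — countersign_shipment is obligatory. None of the other listed options is made obligatory by any chain of premises.

countersign_shipment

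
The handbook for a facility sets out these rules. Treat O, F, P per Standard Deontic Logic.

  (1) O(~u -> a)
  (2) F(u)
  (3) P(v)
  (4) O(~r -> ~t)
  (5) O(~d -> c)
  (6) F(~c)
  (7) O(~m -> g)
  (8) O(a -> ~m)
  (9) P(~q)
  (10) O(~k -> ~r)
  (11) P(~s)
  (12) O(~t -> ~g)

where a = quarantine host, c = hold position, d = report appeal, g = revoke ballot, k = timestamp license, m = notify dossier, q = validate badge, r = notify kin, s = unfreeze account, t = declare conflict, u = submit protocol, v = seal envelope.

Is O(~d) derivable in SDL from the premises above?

Premise 5 is O(~d -> c); even if O(c) held, inferring O(~d) would be affirming the consequent — invalid.
No other premise forces O(~d). An ideal world satisfying every premise can still have ~d false, so O(~d) is not derivable.

No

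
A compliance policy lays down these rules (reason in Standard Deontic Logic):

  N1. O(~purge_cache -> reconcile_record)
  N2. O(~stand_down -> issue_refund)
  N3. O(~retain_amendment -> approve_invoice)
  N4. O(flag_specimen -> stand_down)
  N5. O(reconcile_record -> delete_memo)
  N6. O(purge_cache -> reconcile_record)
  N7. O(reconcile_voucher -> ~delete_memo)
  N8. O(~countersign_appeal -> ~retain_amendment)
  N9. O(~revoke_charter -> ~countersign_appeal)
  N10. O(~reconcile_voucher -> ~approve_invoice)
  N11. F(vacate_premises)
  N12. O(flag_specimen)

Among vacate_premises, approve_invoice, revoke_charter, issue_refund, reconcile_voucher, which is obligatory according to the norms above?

revoke_charter

By case analysis on purge_cache: premise 6 gives O(purge_cache -> reconcile_record) and premise 1 gives O(~purge_cache -> reconcile_record), so O(reconcile_record) either way.
With premise 5, O(reconcile_record -> delete_memo), the K-axiom yields O(delete_memo).
Premise 7 is O(reconcile_voucher -> ~delete_memo); contrapositively O(delete_memo -> ~reconcile_voucher). Since O(delete_memo) holds, K gives O(~reconcile_voucher).
Premise 10 is O(~reconcile_voucher -> ~approve_invoice); since O(~reconcile_voucher), deontic closure gives O(~approve_invoice).
Premise 3, O(~retain_amendment -> approve_invoice), contraposes to O(~approve_invoice -> retain_amendment); with O(~approve_invoice) we get O(retain_amendment).
Premise 8 is O(~countersign_appeal -> ~retain_amendment); contrapositively O(retain_amendment -> countersign_appeal). Since O(retain_amendment) holds, K gives O(countersign_appeal).
Premise 9, O(~revoke_charter -> ~countersign_appeal), contraposes to O(countersign_appeal -> revoke_charter); with O(countersign_appeal) we get O(revoke_charter).
So O(revoke_charter) holds — revoke_charter is obligatory. None of the other listed options is made obligatory by any chain of premises.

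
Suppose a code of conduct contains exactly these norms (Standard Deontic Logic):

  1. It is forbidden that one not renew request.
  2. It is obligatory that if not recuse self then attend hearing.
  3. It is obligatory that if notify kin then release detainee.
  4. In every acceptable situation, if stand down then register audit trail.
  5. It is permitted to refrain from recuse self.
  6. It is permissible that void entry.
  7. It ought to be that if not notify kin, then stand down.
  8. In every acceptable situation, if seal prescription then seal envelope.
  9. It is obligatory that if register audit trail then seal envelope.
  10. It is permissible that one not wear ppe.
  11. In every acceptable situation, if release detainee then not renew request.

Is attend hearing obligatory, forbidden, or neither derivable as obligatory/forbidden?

Premise 2 is O(¬recuse_self → attend_hearing), but O(¬recuse_self) is not derivable from the premises (the permission P(¬recuse_self) asserts only ¬O(recuse_self), not O(¬recuse_self)), so it does not yield O(attend_hearing).
No premise or chain of K-axiom applications forces O(attend_hearing), and none forces O(¬attend_hearing). So attend_hearing is neither obligatory nor forbidden under these norms.

Neither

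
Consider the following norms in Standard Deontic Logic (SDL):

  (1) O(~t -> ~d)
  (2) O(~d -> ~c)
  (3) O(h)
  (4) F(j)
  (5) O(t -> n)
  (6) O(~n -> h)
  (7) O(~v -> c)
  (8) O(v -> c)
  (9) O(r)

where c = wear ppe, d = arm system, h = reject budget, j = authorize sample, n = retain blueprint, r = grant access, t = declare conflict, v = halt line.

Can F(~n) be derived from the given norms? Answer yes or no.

Yes

Premises 8 and 7 are O(v -> c) and O(~v -> c); every ideal world satisfies v or ~v, so in either case c holds — hence O(c).
Premise 2 is O(~d -> ~c); contrapositively O(c -> d). Since O(c) holds, K gives O(d).
Premise 1 is O(~t -> ~d); contrapositively O(d -> t). Since O(d) holds, K gives O(t).
Premise 5 is O(t -> n); since O(t), deontic closure gives O(n).
Premises 3, 4, 6, 9 do not contribute to this derivation.
So O(n) holds, i.e. F(~n). The claim follows.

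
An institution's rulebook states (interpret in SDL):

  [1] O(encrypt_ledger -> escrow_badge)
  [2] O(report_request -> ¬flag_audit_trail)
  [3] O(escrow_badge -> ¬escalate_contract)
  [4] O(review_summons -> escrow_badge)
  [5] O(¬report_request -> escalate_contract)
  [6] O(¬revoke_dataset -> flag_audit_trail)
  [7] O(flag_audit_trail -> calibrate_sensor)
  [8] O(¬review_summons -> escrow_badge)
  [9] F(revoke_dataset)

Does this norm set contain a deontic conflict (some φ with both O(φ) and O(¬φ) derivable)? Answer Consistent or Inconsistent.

Inconsistent

Premises 8 and 4 are O(¬review_summons -> escrow_badge) and O(review_summons -> escrow_badge); every ideal world satisfies ¬review_summons or review_summons, so in either case escrow_badge holds — hence O(escrow_badge).
With premise 3, O(escrow_badge -> ¬escalate_contract), the K-axiom yields O(¬escalate_contract).
The contrapositive of premise 5 (O(¬report_request -> escalate_contract)) is O(¬escalate_contract -> report_request), and O(¬escalate_contract) is already established, so O(report_request).
Applying K to premise 2 (O(report_request -> ¬flag_audit_trail)) and O(report_request) yields O(¬flag_audit_trail).
The contrapositive of premise 6 (O(¬revoke_dataset -> flag_audit_trail)) is O(¬flag_audit_trail -> revoke_dataset), and O(¬flag_audit_trail) is already established, so O(revoke_dataset).
However, F(revoke_dataset) at premise 9 amounts to O(¬revoke_dataset).
We now have both O(revoke_dataset) and O(¬revoke_dataset) — revoke_dataset is simultaneously obligatory and forbidden, violating the D-axiom.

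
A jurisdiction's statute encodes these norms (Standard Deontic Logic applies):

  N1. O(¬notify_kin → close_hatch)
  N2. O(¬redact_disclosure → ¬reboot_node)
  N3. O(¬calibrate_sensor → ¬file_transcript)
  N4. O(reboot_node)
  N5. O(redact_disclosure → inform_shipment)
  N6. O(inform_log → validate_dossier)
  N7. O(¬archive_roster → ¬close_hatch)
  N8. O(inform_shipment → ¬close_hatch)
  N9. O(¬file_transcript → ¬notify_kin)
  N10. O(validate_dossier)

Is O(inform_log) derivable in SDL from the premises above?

Premise 6 is O(inform_log → validate_dossier); even if O(validate_dossier) held, inferring O(inform_log) would be affirming the consequent — invalid.
No other premise forces O(inform_log). An ideal world satisfying every premise can still have inform_log false, so O(inform_log) is not derivable.

No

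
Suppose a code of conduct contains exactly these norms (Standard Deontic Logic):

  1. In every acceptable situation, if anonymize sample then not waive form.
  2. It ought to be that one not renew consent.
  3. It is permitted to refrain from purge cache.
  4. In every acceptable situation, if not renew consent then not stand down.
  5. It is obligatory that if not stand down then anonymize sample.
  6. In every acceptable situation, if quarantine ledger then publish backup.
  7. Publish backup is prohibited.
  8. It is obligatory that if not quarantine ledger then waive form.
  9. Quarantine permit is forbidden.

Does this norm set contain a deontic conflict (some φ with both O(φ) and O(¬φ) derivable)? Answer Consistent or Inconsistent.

Inconsistent

Premise 7, F(publish_backup), is equivalent to O(¬publish_backup).
The contrapositive of premise 6 (O(quarantine_ledger → publish_backup)) is O(¬publish_backup → ¬quarantine_ledger), and O(¬publish_backup) is already established, so O(¬quarantine_ledger).
Applying K to premise 8 (O(¬quarantine_ledger → waive_form)) and O(¬quarantine_ledger) yields O(waive_form).
The contrapositive of premise 1 (O(anonymize_sample → ¬waive_form)) is O(waive_form → ¬anonymize_sample), and O(waive_form) is already established, so O(¬anonymize_sample).
The contrapositive of premise 5 (O(¬stand_down → anonymize_sample)) is O(¬anonymize_sample → stand_down), and O(¬anonymize_sample) is already established, so O(stand_down).
Premise 4, O(¬renew_consent → ¬stand_down), contraposes to O(stand_down → renew_consent); with O(stand_down) we get O(renew_consent).
But premise 2 directly asserts O(¬renew_consent).
We now have both O(renew_consent) and O(¬renew_consent) — renew_consent is simultaneously obligatory and forbidden, violating the D-axiom.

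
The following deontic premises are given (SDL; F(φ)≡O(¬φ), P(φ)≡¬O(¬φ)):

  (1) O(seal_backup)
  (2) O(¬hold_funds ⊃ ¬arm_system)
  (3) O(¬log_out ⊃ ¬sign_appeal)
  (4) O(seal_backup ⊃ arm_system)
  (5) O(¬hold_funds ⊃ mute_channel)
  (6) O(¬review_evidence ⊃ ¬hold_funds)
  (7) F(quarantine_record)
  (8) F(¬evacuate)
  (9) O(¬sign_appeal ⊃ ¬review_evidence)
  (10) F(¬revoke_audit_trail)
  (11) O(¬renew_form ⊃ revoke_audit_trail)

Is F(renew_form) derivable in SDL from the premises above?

No

Premise 11 is O(¬renew_form ⊃ revoke_audit_trail); even if O(revoke_audit_trail) held, inferring O(¬renew_form) would be affirming the consequent — invalid.
No other premise forces O(¬renew_form). An ideal world satisfying every premise can still have renew_form true, so F(renew_form) is not derivable.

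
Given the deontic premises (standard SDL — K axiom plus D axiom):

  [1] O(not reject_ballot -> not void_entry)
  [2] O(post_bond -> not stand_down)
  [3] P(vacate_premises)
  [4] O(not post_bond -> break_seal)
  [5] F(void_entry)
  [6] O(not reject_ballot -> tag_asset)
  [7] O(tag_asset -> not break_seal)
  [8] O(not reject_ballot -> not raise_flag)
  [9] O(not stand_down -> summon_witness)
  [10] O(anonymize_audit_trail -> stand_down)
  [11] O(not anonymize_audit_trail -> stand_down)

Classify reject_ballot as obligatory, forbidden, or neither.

Premises 11 and 10 are O(not anonymize_audit_trail -> stand_down) and O(anonymize_audit_trail -> stand_down); every ideal world satisfies not anonymize_audit_trail or anonymize_audit_trail, so in either case stand_down holds — hence O(stand_down).
Premise 2, O(post_bond -> not stand_down), contraposes to O(stand_down -> not post_bond); with O(stand_down) we get O(not post_bond).
Applying K to premise 4 (O(not post_bond -> break_seal)) and O(not post_bond) yields O(break_seal).
Premise 7 is O(tag_asset -> not break_seal); contrapositively O(break_seal -> not tag_asset). Since O(break_seal) holds, K gives O(not tag_asset).
Premise 6, O(not reject_ballot -> tag_asset), contraposes to O(not tag_asset -> reject_ballot); with O(not tag_asset) we get O(reject_ballot).
Premises 1, 3, 5, 8, 9 do not contribute to this derivation.
Hence reject_ballot is obligatory.

Obligatory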